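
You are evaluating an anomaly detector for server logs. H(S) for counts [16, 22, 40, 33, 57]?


Probabilities: [16/168, 22/168, 40/168, 33/168, 57/168] ≈ [0.0952, 0.131, 0.2381, 0.1964, 0.3393]
H = -((16/168)·log₂(16/168) + (22/168)·log₂(22/168) + (40/168)·log₂(40/168) + (33/168)·log₂(33/168) + (57/168)·log₂(57/168))
  = 2.1904 bits

2.1904 bits


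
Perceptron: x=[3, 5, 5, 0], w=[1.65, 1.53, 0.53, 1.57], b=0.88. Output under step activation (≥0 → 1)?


z = (3)·(1.65) + (5)·(1.53) + (5)·(0.53) + (0)·(1.57) + 0.88
  = 16.13
step(z) = 1 (z≥0)

1


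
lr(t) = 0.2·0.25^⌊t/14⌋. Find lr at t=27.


n_drops = ⌊27/14⌋ = 1
lr = 0.2·0.25^1 = 0.2·0.25 = 0.05

0.05


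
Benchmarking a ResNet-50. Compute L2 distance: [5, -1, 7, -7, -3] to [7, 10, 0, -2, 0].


d = √((5-7)² + (-1-10)² + (7-0)² + (-7+ 2)² + (-3-0)²)
  = √(4 + 121 + 49 + 25 + 9)
  = √208 = 14.4222

14.4222


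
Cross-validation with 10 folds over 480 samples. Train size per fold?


Fold size = 480/10 = 48
Training per fold = 480 - 48 = 432

432


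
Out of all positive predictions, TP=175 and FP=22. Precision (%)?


Precision = TP/(TP+FP)
= 175/(175+22)
= 175/197 = 88.83%

88.83%


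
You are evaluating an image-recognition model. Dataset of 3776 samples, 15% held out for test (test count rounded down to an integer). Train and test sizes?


Test = ⌊3776·15/100⌋ = 566
Train = 3776 - 566 = 3210

Train: 3210, Test: 566


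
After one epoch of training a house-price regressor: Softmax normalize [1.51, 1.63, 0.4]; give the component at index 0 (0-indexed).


Exponentials: e^1.51=4.5267, e^1.63=5.1039, e^0.4=1.4918
Sum = 11.1224
Softmax = [0.407, 0.4589, 0.1341]
p[0] = 4.5267/11.1224 = 0.407

0.407


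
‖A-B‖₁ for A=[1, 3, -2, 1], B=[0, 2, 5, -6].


d = |1-0| + |3-2| + |-2-5| + |1+ 6|
  = 1 + 1 + 7 + 7
  = 16

16


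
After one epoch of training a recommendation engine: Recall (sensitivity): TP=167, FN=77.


Recall = TP/(TP+FN)
= 167/(167+77)
= 167/244 = 68.44%

68.44%


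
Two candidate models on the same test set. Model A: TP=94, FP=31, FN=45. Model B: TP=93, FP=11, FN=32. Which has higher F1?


Model A: P=94/125=0.752, R=94/139=0.6763, F1=2PR/(P+R)=2TP/(2TP+FP+FN)=188/264=0.7121
Model B: P=93/104=0.8942, R=93/125=0.744, F1=2PR/(P+R)=2TP/(2TP+FP+FN)=186/229=0.8122
0.7121 < 0.8122 → Model B

Model B


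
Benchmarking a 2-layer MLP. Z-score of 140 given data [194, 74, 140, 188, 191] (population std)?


μ = 157.4, σ = 46.1805
z = (140 - 157.4)/46.1805 = -0.3768

-0.3768


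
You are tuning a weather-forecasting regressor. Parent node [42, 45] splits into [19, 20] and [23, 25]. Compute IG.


Parent = [42, 45], H_parent = 0.9991
H_left = 0.9995 (n=39), H_right = 0.9987 (n=48)
H_children = (39/87)·0.9995 + (48/87)·0.9987 = 0.9991
IG = 0.9991 - 0.9991 = 0.0

0.0


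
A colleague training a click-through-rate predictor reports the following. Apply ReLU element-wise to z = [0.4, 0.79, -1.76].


ReLU(0.4) = max(0, 0.4) = 0.4
ReLU(0.79) = max(0, 0.79) = 0.79
ReLU(-1.76) = max(0, -1.76) = 0.0
result = [0.4, 0.79, 0.0]

[0.4, 0.79, 0.0]


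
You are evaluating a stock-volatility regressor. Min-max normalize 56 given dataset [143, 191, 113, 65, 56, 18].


min=18, max=191
(56-18)/(191-18) = 38/173 = 0.2197

0.2197


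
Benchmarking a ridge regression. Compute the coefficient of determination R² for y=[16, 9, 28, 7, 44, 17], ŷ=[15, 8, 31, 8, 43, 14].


ȳ = 20.1667
SS_res = Σ(y-ŷ)² = 22
SS_tot = Σ(y-ȳ)² = 954.83
R² = 1 - SS_res/SS_tot = 1 - 0.023 = 0.977

0.977


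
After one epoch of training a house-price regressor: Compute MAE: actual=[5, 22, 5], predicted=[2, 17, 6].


Absolute errors: |5-2|=3, |22-17|=5, |5-6|=1
Sum = 9
MAE = 9/3 = 3

3


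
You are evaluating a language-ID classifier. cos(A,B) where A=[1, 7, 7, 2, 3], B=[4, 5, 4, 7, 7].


A·B = 1·4 + 7·5 + 7·4 + 2·7 + 3·7 = 102
‖A‖ = √112 = 10.583, ‖B‖ = √155 = 12.4499
cos = 102/(√112·√155) = 102/√17360 = 0.7742

0.7742


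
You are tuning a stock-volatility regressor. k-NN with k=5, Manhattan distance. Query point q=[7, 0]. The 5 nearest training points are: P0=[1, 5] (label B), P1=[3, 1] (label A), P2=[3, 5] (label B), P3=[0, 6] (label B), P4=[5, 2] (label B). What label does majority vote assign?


d(q,P0) = 11  (label B)
d(q,P1) = 5  (label A)
d(q,P2) = 9  (label B)
d(q,P3) = 13  (label B)
d(q,P4) = 4  (label B)
Votes: A=1, B=4
Majority → B

B


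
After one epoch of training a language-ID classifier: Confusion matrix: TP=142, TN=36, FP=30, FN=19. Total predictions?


Total = TP + TN + FP + FN
= 142 + 36 + 30 + 19
= 227
(Predicted positive: 172, predicted negative: 55)

227


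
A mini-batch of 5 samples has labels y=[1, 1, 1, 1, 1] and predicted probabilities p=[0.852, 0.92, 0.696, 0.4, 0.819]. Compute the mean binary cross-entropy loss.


L[0] = -ln(0.852) = 0.1602
L[1] = -ln(0.92) = 0.0834
L[2] = -ln(0.696) = 0.3624
L[3] = -ln(0.4) = 0.9163
L[4] = -ln(0.819) = 0.1997
mean = (0.1602 + 0.0834 + 0.3624 + 0.9163 + 0.1997)/5 = 0.3444

0.3444


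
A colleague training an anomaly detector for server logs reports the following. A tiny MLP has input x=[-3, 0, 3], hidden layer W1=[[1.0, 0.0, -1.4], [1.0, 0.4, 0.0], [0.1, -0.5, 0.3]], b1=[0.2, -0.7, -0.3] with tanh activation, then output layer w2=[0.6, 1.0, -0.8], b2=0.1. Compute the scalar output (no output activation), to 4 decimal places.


z1[0] = (1.0)·(-3) + (0.0)·(0) + (-1.4)·(3) + 0.2 = -7.0
z1[1] = (1.0)·(-3) + (0.4)·(0) + (0.0)·(3) - 0.7 = -3.7
z1[2] = (0.1)·(-3) + (-0.5)·(0) + (0.3)·(3) - 0.3 = 0.3
h = tanh(z1) = [-1.0, -0.9988, 0.2913]
output = (0.6)·(-1.0) + (1.0)·(-0.9988) + (-0.8)·(0.2913) + 0.1 = -1.7318

-1.7318


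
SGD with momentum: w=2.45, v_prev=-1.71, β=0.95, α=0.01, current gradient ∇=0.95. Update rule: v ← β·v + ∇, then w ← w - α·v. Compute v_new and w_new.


v_new = 0.95·-1.71 + 0.95 = -1.6245 + 0.95 = -0.6745
w_new = 2.45 - 0.01·-0.6745 = 2.45 + 0.006745 = 2.456745

v_new=-0.6745, w_new=2.456745


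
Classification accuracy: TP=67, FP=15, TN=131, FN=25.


Accuracy = (TP+TN)/(TP+TN+FP+FN)
= (67+131)/(238)
= 198/238 = 83.19%

83.19%


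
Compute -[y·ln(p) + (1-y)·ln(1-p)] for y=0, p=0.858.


BCE = -[y·ln(p) + (1-y)·ln(1-p)]
= -0 - 1·ln(1-0.858)
= -ln(0.142) = 1.9519

1.9519


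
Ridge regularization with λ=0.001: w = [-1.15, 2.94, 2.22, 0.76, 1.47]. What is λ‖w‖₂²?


‖w‖₂² = (-1.15)² + (2.94)² + (2.22)² + (0.76)² + (1.47)²
     = 1.3225 + 8.6436 + 4.9284 + 0.5776 + 2.1609
     = 17.633
λ·‖w‖₂² = 0.001·17.633 = 0.017633

0.017633


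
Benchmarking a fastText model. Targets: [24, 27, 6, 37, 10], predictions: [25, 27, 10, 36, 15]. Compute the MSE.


Squared errors: (24-25)²=1, (27-27)²=0, (6-10)²=16, (37-36)²=1, (10-15)²=25
Sum = 43
MSE = 43/5 = 43/5

43/5


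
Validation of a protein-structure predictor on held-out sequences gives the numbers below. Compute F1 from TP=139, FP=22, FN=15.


Precision = 139/161 = 0.8634
Recall = 139/154 = 0.9026
F1 = 2·P·R/(P+R) = 2·TP/(2·TP+FP+FN) = 278/(278+22+15) = 278/315 = 0.8825

0.8825


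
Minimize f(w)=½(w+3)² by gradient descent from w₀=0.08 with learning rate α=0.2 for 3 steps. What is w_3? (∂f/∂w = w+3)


step 1: grad = 0.08+3 = 3.08; w = 0.08 - 0.2·(3.08) = -0.536
step 2: grad = -0.536+3 = 2.464; w = -0.536 - 0.2·(2.464) = -1.0288
step 3: grad = -1.0288+3 = 1.9712; w = -1.0288 - 0.2·(1.9712) = -1.42304

-1.42304


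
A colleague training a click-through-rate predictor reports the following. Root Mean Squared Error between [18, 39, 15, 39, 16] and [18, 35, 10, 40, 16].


MSE = 42/5 = 8.4
RMSE = √(42/5) = 2.8983

2.8983


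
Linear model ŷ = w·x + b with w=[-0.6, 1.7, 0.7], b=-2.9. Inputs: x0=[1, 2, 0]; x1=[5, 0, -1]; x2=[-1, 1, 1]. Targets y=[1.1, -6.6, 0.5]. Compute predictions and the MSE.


ŷ0 = (-0.6)·(1) + (1.7)·(2) + (0.7)·(0) - 2.9 = -0.1
ŷ1 = (-0.6)·(5) + (1.7)·(0) + (0.7)·(-1) - 2.9 = -6.6
ŷ2 = (-0.6)·(-1) + (1.7)·(1) + (0.7)·(1) - 2.9 = 0.1
errors² = [1.44, 0.0, 0.16]
MSE = 1.6000/3 = 0.5333

0.5333


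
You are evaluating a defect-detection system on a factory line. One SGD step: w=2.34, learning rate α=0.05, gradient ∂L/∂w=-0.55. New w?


w_new = w - α·∇
= 2.34 - 0.05·-0.55
= 2.34 + 0.0275
= 2.3675

2.3675


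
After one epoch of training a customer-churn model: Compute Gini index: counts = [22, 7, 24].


Probabilities: [22/53, 7/53, 24/53] ≈ [0.4151, 0.1321, 0.4528]
Σpᵢ² = (484 + 49 + 576)/53² = 1109/2809
Gini = 1 - Σpᵢ² = 1 - 1109/2809 = 0.6052

0.6052


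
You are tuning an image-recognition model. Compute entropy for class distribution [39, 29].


Probabilities: [39/68, 29/68] ≈ [0.5735, 0.4265]
H = -((39/68)·log₂(39/68) + (29/68)·log₂(29/68))
  = 0.9843 bits

0.9843 bits


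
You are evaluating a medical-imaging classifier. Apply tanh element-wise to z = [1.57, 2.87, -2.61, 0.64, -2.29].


tanh(1.57) = 0.917
tanh(2.87) = 0.9936
tanh(-2.61) = -0.9892
tanh(0.64) = 0.5649
tanh(-2.29) = -0.9797
result = [0.917, 0.9936, -0.9892, 0.5649, -0.9797]

[0.917, 0.9936, -0.9892, 0.5649, -0.9797]


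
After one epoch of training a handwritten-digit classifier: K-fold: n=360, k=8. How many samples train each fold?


Fold size = 360/8 = 45
Training per fold = 360 - 45 = 315

315


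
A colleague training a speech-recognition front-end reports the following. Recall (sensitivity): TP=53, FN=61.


Recall = TP/(TP+FN)
= 53/(53+61)
= 53/114 = 46.49%

46.49%


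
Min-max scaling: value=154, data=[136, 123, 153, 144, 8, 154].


min=8, max=154
(154-8)/(154-8) = 146/146 = 1.0

1.0


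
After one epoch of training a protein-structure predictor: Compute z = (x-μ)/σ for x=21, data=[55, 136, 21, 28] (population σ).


μ = 60, σ = 45.6782
z = (21 - 60)/45.6782 = -0.8538

-0.8538


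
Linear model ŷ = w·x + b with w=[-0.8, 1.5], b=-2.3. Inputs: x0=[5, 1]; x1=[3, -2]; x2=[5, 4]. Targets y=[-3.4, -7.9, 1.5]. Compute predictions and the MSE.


ŷ0 = (-0.8)·(5) + (1.5)·(1) - 2.3 = -4.8
ŷ1 = (-0.8)·(3) + (1.5)·(-2) - 2.3 = -7.7
ŷ2 = (-0.8)·(5) + (1.5)·(4) - 2.3 = -0.3
errors² = [1.96, 0.04, 3.24]
MSE = 5.2400/3 = 1.7467

1.7467


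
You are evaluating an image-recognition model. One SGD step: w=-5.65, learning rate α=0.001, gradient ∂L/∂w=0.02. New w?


w_new = w - α·∇
= -5.65 - 0.001·0.02
= -5.65 - 0.00002
= -5.65002

-5.65002


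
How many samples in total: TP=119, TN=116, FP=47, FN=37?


Total = TP + TN + FP + FN
= 119 + 116 + 47 + 37
= 319
(Predicted positive: 166, predicted negative: 153)

319


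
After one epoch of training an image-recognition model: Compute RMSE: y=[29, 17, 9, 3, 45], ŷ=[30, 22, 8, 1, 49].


MSE = 47/5 = 9.4
RMSE = √(47/5) = 3.0659

3.0659


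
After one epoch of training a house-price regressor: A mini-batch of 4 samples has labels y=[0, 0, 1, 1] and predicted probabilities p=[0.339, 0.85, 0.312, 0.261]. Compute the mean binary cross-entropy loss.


L[0] = -ln(1-0.339) = -ln(0.661) = 0.414
L[1] = -ln(1-0.85) = -ln(0.15) = 1.8971
L[2] = -ln(0.312) = 1.1648
L[3] = -ln(0.261) = 1.3432
mean = (0.414 + 1.8971 + 1.1648 + 1.3432)/4 = 1.2048

1.2048


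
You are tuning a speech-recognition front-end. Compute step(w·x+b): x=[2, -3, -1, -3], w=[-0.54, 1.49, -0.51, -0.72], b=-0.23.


z = (2)·(-0.54) + (-3)·(1.49) + (-1)·(-0.51) + (-3)·(-0.72) - 0.23
  = -3.11
step(z) = 0 (z<0)

0


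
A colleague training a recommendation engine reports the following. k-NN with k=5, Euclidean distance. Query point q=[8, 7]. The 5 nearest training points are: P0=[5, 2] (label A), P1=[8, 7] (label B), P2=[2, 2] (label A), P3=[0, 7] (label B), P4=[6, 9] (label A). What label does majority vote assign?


d(q,P0) = 5.831  (label A)
d(q,P1) = 0.0  (label B)
d(q,P2) = 7.8102  (label A)
d(q,P3) = 8.0  (label B)
d(q,P4) = 2.8284  (label A)
Votes: A=3, B=2
Majority → A

A


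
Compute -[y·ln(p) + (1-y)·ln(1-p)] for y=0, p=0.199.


BCE = -[y·ln(p) + (1-y)·ln(1-p)]
= -0 - 1·ln(1-0.199)
= -ln(0.801) = 0.2219

0.2219


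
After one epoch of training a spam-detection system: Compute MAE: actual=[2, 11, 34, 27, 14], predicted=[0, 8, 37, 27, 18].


Absolute errors: |2-0|=2, |11-8|=3, |34-37|=3, |27-27|=0, |14-18|=4
Sum = 12
MAE = 12/5 = 12/5

12/5


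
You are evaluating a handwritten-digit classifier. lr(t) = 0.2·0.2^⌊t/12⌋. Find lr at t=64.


n_drops = ⌊64/12⌋ = 5
lr = 0.2·0.2^5 = 0.2·0.00032 = 0.000064

0.000064


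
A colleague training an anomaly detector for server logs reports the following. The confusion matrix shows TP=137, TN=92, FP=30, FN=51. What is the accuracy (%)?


Accuracy = (TP+TN)/(TP+TN+FP+FN)
= (137+92)/(310)
= 229/310 = 73.87%

73.87%


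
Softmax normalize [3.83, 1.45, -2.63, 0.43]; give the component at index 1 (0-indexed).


Exponentials: e^3.83=46.0625, e^1.45=4.2631, e^-2.63=0.0721, e^0.43=1.5373
Sum = 51.935
Softmax = [0.8869, 0.0821, 0.0014, 0.0296]
p[1] = 4.2631/51.935 = 0.0821

0.0821


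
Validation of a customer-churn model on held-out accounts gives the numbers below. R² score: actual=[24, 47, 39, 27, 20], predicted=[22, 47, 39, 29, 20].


ȳ = 31.4
SS_res = Σ(y-ŷ)² = 8
SS_tot = Σ(y-ȳ)² = 505.2
R² = 1 - SS_res/SS_tot = 1 - 0.0158 = 0.9842

0.9842


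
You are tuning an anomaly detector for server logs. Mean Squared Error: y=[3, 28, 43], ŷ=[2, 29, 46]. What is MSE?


Squared errors: (3-2)²=1, (28-29)²=1, (43-46)²=9
Sum = 11
MSE = 11/3 = 11/3

11/3


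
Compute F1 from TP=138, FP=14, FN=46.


Precision = 138/152 = 0.9079
Recall = 138/184 = 0.75
F1 = 2·P·R/(P+R) = 2·TP/(2·TP+FP+FN) = 276/(276+14+46) = 276/336 = 0.8214

0.8214


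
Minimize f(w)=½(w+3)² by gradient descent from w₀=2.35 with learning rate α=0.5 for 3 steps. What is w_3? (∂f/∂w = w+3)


step 1: grad = 2.35+3 = 5.35; w = 2.35 - 0.5·(5.35) = -0.325
step 2: grad = -0.325+3 = 2.675; w = -0.325 - 0.5·(2.675) = -1.6625
step 3: grad = -1.6625+3 = 1.3375; w = -1.6625 - 0.5·(1.3375) = -2.33125

-2.33125


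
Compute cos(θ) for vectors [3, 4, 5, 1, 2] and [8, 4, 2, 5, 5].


A·B = 3·8 + 4·4 + 5·2 + 1·5 + 2·5 = 65
‖A‖ = √55 = 7.4162, ‖B‖ = √134 = 11.5758
cos = 65/(√55·√134) = 65/√7370 = 0.7571

0.7571


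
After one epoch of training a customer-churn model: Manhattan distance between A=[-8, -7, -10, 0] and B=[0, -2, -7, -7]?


d = |-8-0| + |-7+ 2| + |-10+ 7| + |0+ 7|
  = 8 + 5 + 3 + 7
  = 23

23


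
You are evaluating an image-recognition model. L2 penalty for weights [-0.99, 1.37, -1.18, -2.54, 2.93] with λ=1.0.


‖w‖₂² = (-0.99)² + (1.37)² + (-1.18)² + (-2.54)² + (2.93)²
     = 0.9801 + 1.8769 + 1.3924 + 6.4516 + 8.5849
     = 19.2859
λ·‖w‖₂² = 1.0·19.2859 = 19.2859

19.2859


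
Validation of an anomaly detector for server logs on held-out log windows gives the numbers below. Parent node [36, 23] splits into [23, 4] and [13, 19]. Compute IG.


Parent = [36, 23], H_parent = 0.9647
H_left = 0.6052 (n=27), H_right = 0.9745 (n=32)
H_children = (27/59)·0.6052 + (32/59)·0.9745 = 0.8055
IG = 0.9647 - 0.8055 = 0.1592

0.1592


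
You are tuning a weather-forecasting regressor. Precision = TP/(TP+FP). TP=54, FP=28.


Precision = TP/(TP+FP)
= 54/(54+28)
= 54/82 = 65.85%

65.85%


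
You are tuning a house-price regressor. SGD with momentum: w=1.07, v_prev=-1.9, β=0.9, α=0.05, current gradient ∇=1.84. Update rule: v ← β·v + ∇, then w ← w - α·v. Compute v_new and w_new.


v_new = 0.9·-1.9 + 1.84 = -1.71 + 1.84 = 0.13
w_new = 1.07 - 0.05·0.13 = 1.07 - 0.0065 = 1.0635

v_new=0.13, w_new=1.0635


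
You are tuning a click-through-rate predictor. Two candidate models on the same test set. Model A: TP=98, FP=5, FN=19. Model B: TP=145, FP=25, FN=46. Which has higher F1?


Model A: P=98/103=0.9515, R=98/117=0.8376, F1=2PR/(P+R)=2TP/(2TP+FP+FN)=196/220=0.8909
Model B: P=145/170=0.8529, R=145/191=0.7592, F1=2PR/(P+R)=2TP/(2TP+FP+FN)=290/361=0.8033
0.8909 > 0.8033 → Model A

Model A


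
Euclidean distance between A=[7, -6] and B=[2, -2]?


d = √((7-2)² + (-6+ 2)²)
  = √(25 + 16)
  = √41 = 6.4031

6.4031


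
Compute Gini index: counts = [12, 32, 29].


Probabilities: [12/73, 32/73, 29/73] ≈ [0.1644, 0.4384, 0.3973]
Σpᵢ² = (144 + 1024 + 841)/73² = 2009/5329
Gini = 1 - Σpᵢ² = 1 - 2009/5329 = 0.623

0.623


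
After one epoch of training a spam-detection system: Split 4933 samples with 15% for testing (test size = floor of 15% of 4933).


Test = ⌊4933·15/100⌋ = 739
Train = 4933 - 739 = 4194

Train: 4194, Test: 739


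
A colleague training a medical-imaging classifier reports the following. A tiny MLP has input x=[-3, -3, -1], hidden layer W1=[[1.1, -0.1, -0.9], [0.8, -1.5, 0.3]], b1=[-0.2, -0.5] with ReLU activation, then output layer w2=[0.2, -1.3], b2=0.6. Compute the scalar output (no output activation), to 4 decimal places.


z1[0] = (1.1)·(-3) + (-0.1)·(-3) + (-0.9)·(-1) - 0.2 = -2.3
z1[1] = (0.8)·(-3) + (-1.5)·(-3) + (0.3)·(-1) - 0.5 = 1.3
h = ReLU(z1) = [0.0, 1.3]
output = (0.2)·(0.0) + (-1.3)·(1.3) + 0.6 = -1.09

-1.09


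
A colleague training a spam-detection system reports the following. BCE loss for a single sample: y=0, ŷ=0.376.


BCE = -[y·ln(p) + (1-y)·ln(1-p)]
= -0 - 1·ln(1-0.376)
= -ln(0.624) = 0.4716

0.4716


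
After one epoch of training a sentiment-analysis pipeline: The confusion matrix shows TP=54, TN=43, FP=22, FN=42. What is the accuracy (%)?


Accuracy = (TP+TN)/(TP+TN+FP+FN)
= (54+43)/(161)
= 97/161 = 60.25%

60.25%


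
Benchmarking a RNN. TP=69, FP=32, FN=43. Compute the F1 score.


Precision = 69/101 = 0.6832
Recall = 69/112 = 0.6161
F1 = 2·P·R/(P+R) = 2·TP/(2·TP+FP+FN) = 138/(138+32+43) = 138/213 = 0.6479

0.6479


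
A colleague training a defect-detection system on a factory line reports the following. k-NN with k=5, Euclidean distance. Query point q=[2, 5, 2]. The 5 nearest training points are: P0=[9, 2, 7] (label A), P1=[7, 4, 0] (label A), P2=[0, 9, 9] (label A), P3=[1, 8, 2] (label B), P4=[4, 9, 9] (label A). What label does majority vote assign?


d(q,P0) = 9.1104  (label A)
d(q,P1) = 5.4772  (label A)
d(q,P2) = 8.3066  (label A)
d(q,P3) = 3.1623  (label B)
d(q,P4) = 8.3066  (label A)
Votes: A=4, B=1
Majority → A

A


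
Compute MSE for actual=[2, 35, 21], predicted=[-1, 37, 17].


Squared errors: (2+ 1)²=9, (35-37)²=4, (21-17)²=16
Sum = 29
MSE = 29/3 = 29/3

29/3


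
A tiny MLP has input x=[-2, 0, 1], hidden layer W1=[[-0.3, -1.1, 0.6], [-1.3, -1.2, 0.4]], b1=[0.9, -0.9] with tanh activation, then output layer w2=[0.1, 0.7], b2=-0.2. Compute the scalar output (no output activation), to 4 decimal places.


z1[0] = (-0.3)·(-2) + (-1.1)·(0) + (0.6)·(1) + 0.9 = 2.1
z1[1] = (-1.3)·(-2) + (-1.2)·(0) + (0.4)·(1) - 0.9 = 2.1
h = tanh(z1) = [0.9705, 0.9705]
output = (0.1)·(0.9705) + (0.7)·(0.9705) - 0.2 = 0.5764

0.5764


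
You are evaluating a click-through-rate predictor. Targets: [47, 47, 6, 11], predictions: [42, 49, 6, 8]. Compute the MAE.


Absolute errors: |47-42|=5, |47-49|=2, |6-6|=0, |11-8|=3
Sum = 10
MAE = 10/4 = 5/2

5/2


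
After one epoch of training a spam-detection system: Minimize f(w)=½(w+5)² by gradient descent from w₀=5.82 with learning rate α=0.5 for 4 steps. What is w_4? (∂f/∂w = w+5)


step 1: grad = 5.82+5 = 10.82; w = 5.82 - 0.5·(10.82) = 0.41
step 2: grad = 0.41+5 = 5.41; w = 0.41 - 0.5·(5.41) = -2.295
step 3: grad = -2.295+5 = 2.705; w = -2.295 - 0.5·(2.705) = -3.6475
step 4: grad = -3.6475+5 = 1.3525; w = -3.6475 - 0.5·(1.3525) = -4.32375

-4.32375


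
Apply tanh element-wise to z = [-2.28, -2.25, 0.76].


tanh(-2.28) = -0.9793
tanh(-2.25) = -0.978
tanh(0.76) = 0.6411
result = [-0.9793, -0.978, 0.6411]

[-0.9793, -0.978, 0.6411]


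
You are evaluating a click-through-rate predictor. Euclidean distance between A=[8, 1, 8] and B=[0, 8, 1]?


d = √((8-0)² + (1-8)² + (8-1)²)
  = √(64 + 49 + 49)
  = √162 = 12.7279

12.7279


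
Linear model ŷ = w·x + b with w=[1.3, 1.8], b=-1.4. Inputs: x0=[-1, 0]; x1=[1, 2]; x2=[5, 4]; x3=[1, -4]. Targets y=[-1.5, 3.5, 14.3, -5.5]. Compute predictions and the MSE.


ŷ0 = (1.3)·(-1) + (1.8)·(0) - 1.4 = -2.7
ŷ1 = (1.3)·(1) + (1.8)·(2) - 1.4 = 3.5
ŷ2 = (1.3)·(5) + (1.8)·(4) - 1.4 = 12.3
ŷ3 = (1.3)·(1) + (1.8)·(-4) - 1.4 = -7.3
errors² = [1.44, 0.0, 4.0, 3.24]
MSE = 8.6800/4 = 2.17

2.17


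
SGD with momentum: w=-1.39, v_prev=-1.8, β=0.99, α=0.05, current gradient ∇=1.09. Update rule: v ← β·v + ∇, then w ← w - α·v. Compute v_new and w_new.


v_new = 0.99·-1.8 + 1.09 = -1.782 + 1.09 = -0.692
w_new = -1.39 - 0.05·-0.692 = -1.39 + 0.0346 = -1.3554

v_new=-0.692, w_new=-1.3554


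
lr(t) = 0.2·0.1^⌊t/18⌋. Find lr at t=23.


n_drops = ⌊23/18⌋ = 1
lr = 0.2·0.1^1 = 0.2·0.1 = 0.02

0.02


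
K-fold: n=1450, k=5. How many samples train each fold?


Fold size = 1450/5 = 290
Training per fold = 1450 - 290 = 1160

1160


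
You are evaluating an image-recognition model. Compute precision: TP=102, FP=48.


Precision = TP/(TP+FP)
= 102/(102+48)
= 102/150 = 68.0%

68.0%


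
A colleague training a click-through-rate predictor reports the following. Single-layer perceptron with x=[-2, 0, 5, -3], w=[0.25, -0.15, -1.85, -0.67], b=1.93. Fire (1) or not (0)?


z = (-2)·(0.25) + (0)·(-0.15) + (5)·(-1.85) + (-3)·(-0.67) + 1.93
  = -5.81
step(z) = 0 (z<0)

0


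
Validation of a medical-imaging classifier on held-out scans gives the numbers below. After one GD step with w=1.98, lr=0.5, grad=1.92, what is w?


w_new = w - α·∇
= 1.98 - 0.5·1.92
= 1.98 - 0.96
= 1.02

1.02


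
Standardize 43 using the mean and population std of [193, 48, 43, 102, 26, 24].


μ = 72.6667, σ = 59.6871
z = (43 - 72.6667)/59.6871 = -0.497

-0.497


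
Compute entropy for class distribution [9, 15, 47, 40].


Probabilities: [9/111, 15/111, 47/111, 40/111] ≈ [0.0811, 0.1351, 0.4234, 0.3604]
H = -((9/111)·log₂(9/111) + (15/111)·log₂(15/111) + (47/111)·log₂(47/111) + (40/111)·log₂(40/111))
  = 1.7397 bits

1.7397 bits


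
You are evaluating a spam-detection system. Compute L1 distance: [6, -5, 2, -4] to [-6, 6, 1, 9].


d = |6+ 6| + |-5-6| + |2-1| + |-4-9|
  = 12 + 11 + 1 + 13
  = 37

37


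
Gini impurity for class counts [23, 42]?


Probabilities: [23/65, 42/65] ≈ [0.3538, 0.6462]
Σpᵢ² = (529 + 1764)/65² = 2293/4225
Gini = 1 - Σpᵢ² = 1 - 2293/4225 = 0.4573

0.4573


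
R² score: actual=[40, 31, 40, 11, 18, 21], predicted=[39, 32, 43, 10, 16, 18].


ȳ = 26.8333
SS_res = Σ(y-ŷ)² = 25
SS_tot = Σ(y-ȳ)² = 726.83
R² = 1 - SS_res/SS_tot = 1 - 0.0344 = 0.9656

0.9656


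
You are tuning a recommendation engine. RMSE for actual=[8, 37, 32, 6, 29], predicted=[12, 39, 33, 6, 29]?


MSE = 21/5 = 4.2
RMSE = √(21/5) = 2.0494

2.0494


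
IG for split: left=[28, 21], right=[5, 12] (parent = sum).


Parent = [33, 33], H_parent = 1
H_left = 0.9852 (n=49), H_right = 0.874 (n=17)
H_children = (49/66)·0.9852 + (17/66)·0.874 = 0.9566
IG = 1 - 0.9566 = 0.0434

0.0434


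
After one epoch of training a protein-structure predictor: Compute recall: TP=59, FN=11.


Recall = TP/(TP+FN)
= 59/(59+11)
= 59/70 = 84.29%

84.29%


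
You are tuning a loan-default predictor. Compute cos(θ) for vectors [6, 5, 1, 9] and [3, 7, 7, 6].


A·B = 6·3 + 5·7 + 1·7 + 9·6 = 114
‖A‖ = √143 = 11.9583, ‖B‖ = √143 = 11.9583
cos = 114/(√143·√143) = 114/√20449 = 0.7972

0.7972


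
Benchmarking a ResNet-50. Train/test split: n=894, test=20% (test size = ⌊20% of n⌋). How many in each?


Test = ⌊894·20/100⌋ = 178
Train = 894 - 178 = 716

Train: 716, Test: 178


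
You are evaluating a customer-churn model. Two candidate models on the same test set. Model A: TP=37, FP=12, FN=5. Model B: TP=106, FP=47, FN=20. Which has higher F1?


Model A: P=37/49=0.7551, R=37/42=0.881, F1=2PR/(P+R)=2TP/(2TP+FP+FN)=74/91=0.8132
Model B: P=106/153=0.6928, R=106/126=0.8413, F1=2PR/(P+R)=2TP/(2TP+FP+FN)=212/279=0.7599
0.8132 > 0.7599 → Model A

Model A


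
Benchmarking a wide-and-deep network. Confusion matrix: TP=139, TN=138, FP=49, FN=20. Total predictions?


Total = TP + TN + FP + FN
= 139 + 138 + 49 + 20
= 346
(Predicted positive: 188, predicted negative: 158)

346


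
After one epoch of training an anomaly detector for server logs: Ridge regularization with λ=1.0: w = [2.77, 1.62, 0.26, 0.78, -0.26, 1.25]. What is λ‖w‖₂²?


‖w‖₂² = (2.77)² + (1.62)² + (0.26)² + (0.78)² + (-0.26)² + (1.25)²
     = 7.6729 + 2.6244 + 0.0676 + 0.6084 + 0.0676 + 1.5625
     = 12.6034
λ·‖w‖₂² = 1.0·12.6034 = 12.6034

12.6034


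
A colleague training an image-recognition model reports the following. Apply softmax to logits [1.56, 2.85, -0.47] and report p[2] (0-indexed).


Exponentials: e^1.56=4.7588, e^2.85=17.2878, e^-0.47=0.625
Sum = 22.6716
Softmax = [0.2099, 0.7625, 0.0276]
p[2] = 0.625/22.6716 = 0.0276

0.0276


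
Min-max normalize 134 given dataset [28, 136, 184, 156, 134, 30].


min=28, max=184
(134-28)/(184-28) = 106/156 = 0.6795

0.6795


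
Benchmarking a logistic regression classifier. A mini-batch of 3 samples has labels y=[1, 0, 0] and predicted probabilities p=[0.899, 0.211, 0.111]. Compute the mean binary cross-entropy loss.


L[0] = -ln(0.899) = 0.1065
L[1] = -ln(1-0.211) = -ln(0.789) = 0.237
L[2] = -ln(1-0.111) = -ln(0.889) = 0.1177
mean = (0.1065 + 0.237 + 0.1177)/3 = 0.1537

0.1537


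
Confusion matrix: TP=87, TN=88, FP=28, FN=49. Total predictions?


Total = TP + TN + FP + FN
= 87 + 88 + 28 + 49
= 252
(Predicted positive: 115, predicted negative: 137)

252


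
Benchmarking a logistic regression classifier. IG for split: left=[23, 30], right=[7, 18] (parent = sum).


Parent = [30, 48], H_parent = 0.9612
H_left = 0.9874 (n=53), H_right = 0.8555 (n=25)
H_children = (53/78)·0.9874 + (25/78)·0.8555 = 0.9451
IG = 0.9612 - 0.9451 = 0.0161

0.0161


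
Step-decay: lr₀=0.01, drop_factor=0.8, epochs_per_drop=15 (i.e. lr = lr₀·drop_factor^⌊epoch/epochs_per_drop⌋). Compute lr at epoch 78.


n_drops = ⌊78/15⌋ = 5
lr = 0.01·0.8^5 = 0.01·0.32768 = 0.0032768

0.0032768


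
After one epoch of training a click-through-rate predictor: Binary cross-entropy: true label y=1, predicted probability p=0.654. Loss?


BCE = -[y·ln(p) + (1-y)·ln(1-p)]
= -1·ln(0.654) - 0
= -ln(0.654) = 0.4246

0.4246


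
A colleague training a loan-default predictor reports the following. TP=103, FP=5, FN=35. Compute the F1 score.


Precision = 103/108 = 0.9537
Recall = 103/138 = 0.7464
F1 = 2·P·R/(P+R) = 2·TP/(2·TP+FP+FN) = 206/(206+5+35) = 206/246 = 0.8374

0.8374


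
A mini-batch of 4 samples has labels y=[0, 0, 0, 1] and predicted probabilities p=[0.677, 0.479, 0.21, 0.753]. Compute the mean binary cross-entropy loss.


L[0] = -ln(1-0.677) = -ln(0.323) = 1.1301
L[1] = -ln(1-0.479) = -ln(0.521) = 0.652
L[2] = -ln(1-0.21) = -ln(0.79) = 0.2357
L[3] = -ln(0.753) = 0.2837
mean = (1.1301 + 0.652 + 0.2357 + 0.2837)/4 = 0.5754

0.5754


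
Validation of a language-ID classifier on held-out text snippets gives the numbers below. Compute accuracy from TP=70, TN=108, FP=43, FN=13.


Accuracy = (TP+TN)/(TP+TN+FP+FN)
= (70+108)/(234)
= 178/234 = 76.07%

76.07%


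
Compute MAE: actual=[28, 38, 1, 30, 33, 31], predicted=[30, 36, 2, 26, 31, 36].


Absolute errors: |28-30|=2, |38-36|=2, |1-2|=1, |30-26|=4, |33-31|=2, |31-36|=5
Sum = 16
MAE = 16/6 = 8/3

8/3


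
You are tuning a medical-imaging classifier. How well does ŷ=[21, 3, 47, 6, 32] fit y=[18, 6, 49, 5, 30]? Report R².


ȳ = 21.6
SS_res = Σ(y-ŷ)² = 27
SS_tot = Σ(y-ȳ)² = 1353.2
R² = 1 - SS_res/SS_tot = 1 - 0.02 = 0.98

0.98


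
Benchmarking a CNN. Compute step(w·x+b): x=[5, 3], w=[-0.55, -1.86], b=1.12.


z = (5)·(-0.55) + (3)·(-1.86) + 1.12
  = -7.21
step(z) = 0 (z<0)

0


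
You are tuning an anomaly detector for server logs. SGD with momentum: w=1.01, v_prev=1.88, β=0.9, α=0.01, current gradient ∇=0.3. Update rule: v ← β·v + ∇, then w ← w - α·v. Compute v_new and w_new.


v_new = 0.9·1.88 + 0.3 = 1.692 + 0.3 = 1.992
w_new = 1.01 - 0.01·1.992 = 1.01 - 0.01992 = 0.99008

v_new=1.992, w_new=0.99008


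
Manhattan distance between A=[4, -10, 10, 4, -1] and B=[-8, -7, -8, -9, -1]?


d = |4+ 8| + |-10+ 7| + |10+ 8| + |4+ 9| + |-1+ 1|
  = 12 + 3 + 18 + 13 + 0
  = 46

46


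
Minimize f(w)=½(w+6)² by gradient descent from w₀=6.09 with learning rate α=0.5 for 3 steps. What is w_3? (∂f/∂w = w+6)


step 1: grad = 6.09+6 = 12.09; w = 6.09 - 0.5·(12.09) = 0.045
step 2: grad = 0.045+6 = 6.045; w = 0.045 - 0.5·(6.045) = -2.9775
step 3: grad = -2.9775+6 = 3.0225; w = -2.9775 - 0.5·(3.0225) = -4.48875

-4.48875


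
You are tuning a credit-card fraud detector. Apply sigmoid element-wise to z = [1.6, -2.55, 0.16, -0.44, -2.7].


σ(1.6) = 1/(1+e^-1.6) = 0.832
σ(-2.55) = 1/(1+e^2.55) = 0.0724
σ(0.16) = 1/(1+e^-0.16) = 0.5399
σ(-0.44) = 1/(1+e^0.44) = 0.3917
σ(-2.7) = 1/(1+e^2.7) = 0.063
result = [0.832, 0.0724, 0.5399, 0.3917, 0.063]

[0.832, 0.0724, 0.5399, 0.3917, 0.063]


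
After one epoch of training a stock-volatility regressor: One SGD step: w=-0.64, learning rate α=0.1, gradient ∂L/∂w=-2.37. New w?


w_new = w - α·∇
= -0.64 - 0.1·-2.37
= -0.64 + 0.237
= -0.403

-0.403


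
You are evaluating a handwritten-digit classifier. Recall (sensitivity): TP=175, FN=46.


Recall = TP/(TP+FN)
= 175/(175+46)
= 175/221 = 79.19%

79.19%


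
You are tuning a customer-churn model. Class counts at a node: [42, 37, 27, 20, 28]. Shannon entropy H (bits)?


Probabilities: [42/154, 37/154, 27/154, 20/154, 28/154] ≈ [0.2727, 0.2403, 0.1753, 0.1299, 0.1818]
H = -((42/154)·log₂(42/154) + (37/154)·log₂(37/154) + (27/154)·log₂(27/154) + (20/154)·log₂(20/154) + (28/154)·log₂(28/154))
  = 2.2755 bits

2.2755 bits


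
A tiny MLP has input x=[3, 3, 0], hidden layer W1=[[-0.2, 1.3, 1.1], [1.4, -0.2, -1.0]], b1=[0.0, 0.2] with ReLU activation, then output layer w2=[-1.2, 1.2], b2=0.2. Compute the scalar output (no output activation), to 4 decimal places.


z1[0] = (-0.2)·(3) + (1.3)·(3) + (1.1)·(0) + 0.0 = 3.3
z1[1] = (1.4)·(3) + (-0.2)·(3) + (-1.0)·(0) + 0.2 = 3.8
h = ReLU(z1) = [3.3, 3.8]
output = (-1.2)·(3.3) + (1.2)·(3.8) + 0.2 = 0.8

0.8


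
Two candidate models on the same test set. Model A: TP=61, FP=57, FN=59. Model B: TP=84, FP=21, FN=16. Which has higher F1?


Model A: P=61/118=0.5169, R=61/120=0.5083, F1=2PR/(P+R)=2TP/(2TP+FP+FN)=122/238=0.5126
Model B: P=84/105=0.8, R=84/100=0.84, F1=2PR/(P+R)=2TP/(2TP+FP+FN)=168/205=0.8195
0.5126 < 0.8195 → Model B

Model B


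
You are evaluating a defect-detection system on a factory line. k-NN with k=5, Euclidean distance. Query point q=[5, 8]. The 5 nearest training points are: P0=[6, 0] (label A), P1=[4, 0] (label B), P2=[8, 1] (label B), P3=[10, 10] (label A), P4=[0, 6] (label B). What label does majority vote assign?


d(q,P0) = 8.0623  (label A)
d(q,P1) = 8.0623  (label B)
d(q,P2) = 7.6158  (label B)
d(q,P3) = 5.3852  (label A)
d(q,P4) = 5.3852  (label B)
Votes: A=2, B=3
Majority → B

B


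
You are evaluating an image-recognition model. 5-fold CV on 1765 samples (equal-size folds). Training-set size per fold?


Fold size = 1765/5 = 353
Training per fold = 1765 - 353 = 1412

1412


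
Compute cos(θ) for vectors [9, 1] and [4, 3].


A·B = 9·4 + 1·3 = 39
‖A‖ = √82 = 9.0554, ‖B‖ = √25 = 5
cos = 39/(√82·√25) = 39/√2050 = 0.8614

0.8614


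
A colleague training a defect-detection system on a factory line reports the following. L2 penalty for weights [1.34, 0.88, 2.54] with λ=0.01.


‖w‖₂² = (1.34)² + (0.88)² + (2.54)²
     = 1.7956 + 0.7744 + 6.4516
     = 9.0216
λ·‖w‖₂² = 0.01·9.0216 = 0.090216

0.090216


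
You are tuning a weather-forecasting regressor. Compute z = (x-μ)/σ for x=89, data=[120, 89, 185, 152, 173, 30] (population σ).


μ = 124.8333, σ = 53.1959
z = (89 - 124.8333)/53.1959 = -0.6736

-0.6736


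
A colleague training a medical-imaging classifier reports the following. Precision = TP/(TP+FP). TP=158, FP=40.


Precision = TP/(TP+FP)
= 158/(158+40)
= 158/198 = 79.8%

79.8%


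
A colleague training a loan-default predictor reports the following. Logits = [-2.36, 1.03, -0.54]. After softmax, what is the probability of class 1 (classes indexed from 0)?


Exponentials: e^-2.36=0.0944, e^1.03=2.8011, e^-0.54=0.5827
Sum = 3.4782
Softmax = [0.0271, 0.8053, 0.1675]
p[1] = 2.8011/3.4782 = 0.8053

0.8053


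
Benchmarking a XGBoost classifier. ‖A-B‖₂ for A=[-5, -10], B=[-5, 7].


d = √((-5+ 5)² + (-10-7)²)
  = √(0 + 289)
  = √289 = 17.0

17.0


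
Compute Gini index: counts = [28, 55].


Probabilities: [28/83, 55/83] ≈ [0.3373, 0.6627]
Σpᵢ² = (784 + 3025)/83² = 3809/6889
Gini = 1 - Σpᵢ² = 1 - 3809/6889 = 0.4471

0.4471


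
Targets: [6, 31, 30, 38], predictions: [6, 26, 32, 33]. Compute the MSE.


Squared errors: (6-6)²=0, (31-26)²=25, (30-32)²=4, (38-33)²=25
Sum = 54
MSE = 54/4 = 27/2

27/2


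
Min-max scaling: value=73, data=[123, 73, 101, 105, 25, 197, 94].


min=25, max=197
(73-25)/(197-25) = 48/172 = 0.2791

0.2791


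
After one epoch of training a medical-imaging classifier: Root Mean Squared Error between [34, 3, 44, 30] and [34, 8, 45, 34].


MSE = 42/4 = 10.5
RMSE = √(42/4) = 3.2404

3.2404


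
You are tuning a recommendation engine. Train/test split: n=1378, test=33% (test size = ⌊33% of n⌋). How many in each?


Test = ⌊1378·33/100⌋ = 454
Train = 1378 - 454 = 924

Train: 924, Test: 454


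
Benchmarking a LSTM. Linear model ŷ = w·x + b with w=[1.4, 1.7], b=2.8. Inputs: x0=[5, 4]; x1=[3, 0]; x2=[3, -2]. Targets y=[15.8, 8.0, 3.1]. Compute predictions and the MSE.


ŷ0 = (1.4)·(5) + (1.7)·(4) + 2.8 = 16.6
ŷ1 = (1.4)·(3) + (1.7)·(0) + 2.8 = 7.0
ŷ2 = (1.4)·(3) + (1.7)·(-2) + 2.8 = 3.6
errors² = [0.64, 1.0, 0.25]
MSE = 1.8900/3 = 0.63

0.63


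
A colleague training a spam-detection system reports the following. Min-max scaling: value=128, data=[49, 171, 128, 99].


min=49, max=171
(128-49)/(171-49) = 79/122 = 0.6475

0.6475


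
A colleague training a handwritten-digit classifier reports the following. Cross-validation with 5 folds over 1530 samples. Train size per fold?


Fold size = 1530/5 = 306
Training per fold = 1530 - 306 = 1224

1224


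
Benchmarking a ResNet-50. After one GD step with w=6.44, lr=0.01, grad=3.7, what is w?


w_new = w - α·∇
= 6.44 - 0.01·3.7
= 6.44 - 0.037
= 6.403

6.403


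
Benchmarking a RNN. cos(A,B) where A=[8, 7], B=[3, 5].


A·B = 8·3 + 7·5 = 59
‖A‖ = √113 = 10.6301, ‖B‖ = √34 = 5.831
cos = 59/(√113·√34) = 59/√3842 = 0.9519

0.9519


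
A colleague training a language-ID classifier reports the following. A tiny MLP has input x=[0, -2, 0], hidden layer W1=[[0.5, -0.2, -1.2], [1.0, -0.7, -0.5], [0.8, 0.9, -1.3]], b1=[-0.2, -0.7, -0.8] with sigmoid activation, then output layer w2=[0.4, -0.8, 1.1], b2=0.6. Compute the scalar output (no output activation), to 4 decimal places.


z1[0] = (0.5)·(0) + (-0.2)·(-2) + (-1.2)·(0) - 0.2 = 0.2
z1[1] = (1.0)·(0) + (-0.7)·(-2) + (-0.5)·(0) - 0.7 = 0.7
z1[2] = (0.8)·(0) + (0.9)·(-2) + (-1.3)·(0) - 0.8 = -2.6
h = sigmoid(z1) = [0.5498, 0.6682, 0.0691]
output = (0.4)·(0.5498) + (-0.8)·(0.6682) + (1.1)·(0.0691) + 0.6 = 0.3614

0.3614


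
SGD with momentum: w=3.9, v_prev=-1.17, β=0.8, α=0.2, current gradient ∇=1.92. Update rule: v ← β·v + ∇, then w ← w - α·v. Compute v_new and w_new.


v_new = 0.8·-1.17 + 1.92 = -0.936 + 1.92 = 0.984
w_new = 3.9 - 0.2·0.984 = 3.9 - 0.1968 = 3.7032

v_new=0.984, w_new=3.7032


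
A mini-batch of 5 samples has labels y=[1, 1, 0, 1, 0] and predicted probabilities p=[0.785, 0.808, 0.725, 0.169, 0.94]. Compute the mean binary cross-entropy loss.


L[0] = -ln(0.785) = 0.2421
L[1] = -ln(0.808) = 0.2132
L[2] = -ln(1-0.725) = -ln(0.275) = 1.291
L[3] = -ln(0.169) = 1.7779
L[4] = -ln(1-0.94) = -ln(0.06) = 2.8134
mean = (0.2421 + 0.2132 + 1.291 + 1.7779 + 2.8134)/5 = 1.2675

1.2675


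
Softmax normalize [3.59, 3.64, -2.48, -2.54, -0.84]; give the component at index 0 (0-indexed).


Exponentials: e^3.59=36.2341, e^3.64=38.0918, e^-2.48=0.0837, e^-2.54=0.0789, e^-0.84=0.4317
Sum = 74.9202
Softmax = [0.4836, 0.5084, 0.0011, 0.0011, 0.0058]
p[0] = 36.2341/74.9202 = 0.4836

0.4836


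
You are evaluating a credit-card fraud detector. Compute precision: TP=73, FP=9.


Precision = TP/(TP+FP)
= 73/(73+9)
= 73/82 = 89.02%

89.02%


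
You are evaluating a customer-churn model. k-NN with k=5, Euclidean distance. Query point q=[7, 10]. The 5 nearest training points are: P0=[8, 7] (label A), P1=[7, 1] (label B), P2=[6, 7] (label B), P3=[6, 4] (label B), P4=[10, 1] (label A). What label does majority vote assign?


d(q,P0) = 3.1623  (label A)
d(q,P1) = 9.0  (label B)
d(q,P2) = 3.1623  (label B)
d(q,P3) = 6.0828  (label B)
d(q,P4) = 9.4868  (label A)
Votes: A=2, B=3
Majority → B

B


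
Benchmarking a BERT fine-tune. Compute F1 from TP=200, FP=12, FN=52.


Precision = 200/212 = 0.9434
Recall = 200/252 = 0.7937
F1 = 2·P·R/(P+R) = 2·TP/(2·TP+FP+FN) = 400/(400+12+52) = 400/464 = 0.8621

0.8621


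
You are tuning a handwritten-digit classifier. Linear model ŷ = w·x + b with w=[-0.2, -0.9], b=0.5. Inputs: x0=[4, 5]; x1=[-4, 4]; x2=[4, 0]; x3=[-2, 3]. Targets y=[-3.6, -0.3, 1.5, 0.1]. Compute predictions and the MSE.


ŷ0 = (-0.2)·(4) + (-0.9)·(5) + 0.5 = -4.8
ŷ1 = (-0.2)·(-4) + (-0.9)·(4) + 0.5 = -2.3
ŷ2 = (-0.2)·(4) + (-0.9)·(0) + 0.5 = -0.3
ŷ3 = (-0.2)·(-2) + (-0.9)·(3) + 0.5 = -1.8
errors² = [1.44, 4.0, 3.24, 3.61]
MSE = 12.2900/4 = 3.0725

3.0725


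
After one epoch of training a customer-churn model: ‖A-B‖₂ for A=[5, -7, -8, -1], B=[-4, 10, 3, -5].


d = √((5+ 4)² + (-7-10)² + (-8-3)² + (-1+ 5)²)
  = √(81 + 289 + 121 + 16)
  = √507 = 22.5167

22.5167


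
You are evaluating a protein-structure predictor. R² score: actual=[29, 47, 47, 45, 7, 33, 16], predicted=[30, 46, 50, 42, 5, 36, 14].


ȳ = 32
SS_res = Σ(y-ŷ)² = 37
SS_tot = Σ(y-ȳ)² = 1510
R² = 1 - SS_res/SS_tot = 1 - 0.0245 = 0.9755

0.9755


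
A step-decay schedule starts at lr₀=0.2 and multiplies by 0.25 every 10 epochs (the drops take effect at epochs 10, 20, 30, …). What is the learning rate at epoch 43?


n_drops = ⌊43/10⌋ = 4
lr = 0.2·0.25^4 = 0.2·0.00390625 = 0.00078125

0.00078125


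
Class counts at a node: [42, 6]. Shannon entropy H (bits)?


Probabilities: [42/48, 6/48] ≈ [0.875, 0.125]
H = -((42/48)·log₂(42/48) + (6/48)·log₂(6/48))
  = 0.5436 bits

0.5436 bits


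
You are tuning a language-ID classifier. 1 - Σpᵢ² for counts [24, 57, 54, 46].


Probabilities: [24/181, 57/181, 54/181, 46/181] ≈ [0.1326, 0.3149, 0.2983, 0.2541]
Σpᵢ² = (576 + 3249 + 2916 + 2116)/181² = 8857/32761
Gini = 1 - Σpᵢ² = 1 - 8857/32761 = 0.7296

0.7296


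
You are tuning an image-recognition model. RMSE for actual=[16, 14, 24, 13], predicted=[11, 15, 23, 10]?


MSE = 36/4 = 9
RMSE = √(36/4) = 3.0

3.0


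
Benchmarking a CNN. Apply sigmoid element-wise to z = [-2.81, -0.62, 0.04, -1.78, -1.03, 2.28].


σ(-2.81) = 1/(1+e^2.81) = 0.0568
σ(-0.62) = 1/(1+e^0.62) = 0.3498
σ(0.04) = 1/(1+e^-0.04) = 0.51
σ(-1.78) = 1/(1+e^1.78) = 0.1443
σ(-1.03) = 1/(1+e^1.03) = 0.2631
σ(2.28) = 1/(1+e^-2.28) = 0.9072
result = [0.0568, 0.3498, 0.51, 0.1443, 0.2631, 0.9072]

[0.0568, 0.3498, 0.51, 0.1443, 0.2631, 0.9072]
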